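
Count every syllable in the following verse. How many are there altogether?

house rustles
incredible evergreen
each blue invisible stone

17

Line 1: "house rustles": 1+2 = 3
Line 2: "incredible evergreen": 4+3 = 7
Line 3: "each blue invisible stone": 1+1+4+1 = 7
Total: 3 + 7 + 7 = 17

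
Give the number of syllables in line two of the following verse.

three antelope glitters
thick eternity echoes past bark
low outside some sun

Line two: thick(1) + eternity(4) + echoes(2) + past(1) + bark(1) = 9

9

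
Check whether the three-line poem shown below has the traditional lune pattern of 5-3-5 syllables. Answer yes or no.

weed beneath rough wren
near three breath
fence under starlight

Line 1: weed (1), beneath (2), rough (1), wren (1) → 5 ✓
Line 2: near (1), three (1), breath (1) → 3 ✓
Line 3: fence (1), under (2), starlight (2) → 5 ✓

Yes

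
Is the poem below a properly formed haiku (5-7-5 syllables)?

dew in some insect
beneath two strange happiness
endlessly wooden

Line 1: dew(1) + in(1) + some(1) + insect(2) = 5 ✓
Line 2: beneath(2) + two(1) + strange(1) + happiness(3) = 7 ✓
Line 3: endlessly(3) + wooden(2) = 5 ✓

Yes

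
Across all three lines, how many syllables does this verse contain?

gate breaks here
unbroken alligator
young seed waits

13

Line 1: "gate breaks here": 1+1+1 = 3
Line 2: "unbroken alligator": 3+4 = 7
Line 3: "young seed waits": 1+1+1 = 3
Total: 3 + 7 + 3 = 13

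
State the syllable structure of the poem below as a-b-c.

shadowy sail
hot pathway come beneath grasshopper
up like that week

Line 1: "shadowy sail": 3+1 = 4
Line 2: "hot pathway come beneath grasshopper": 1+2+1+2+3 = 9
Line 3: "up like that week": 1+1+1+1 = 4

4-9-4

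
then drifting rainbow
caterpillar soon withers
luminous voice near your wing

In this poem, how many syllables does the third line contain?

The third line: luminous(3) + voice(1) + near(1) + your(1) + wing(1) = 7

7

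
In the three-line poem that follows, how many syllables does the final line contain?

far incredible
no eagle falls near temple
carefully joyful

5

The final line: carefully (3), joyful (2) → 5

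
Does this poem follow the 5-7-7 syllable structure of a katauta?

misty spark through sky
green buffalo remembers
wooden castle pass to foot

Line 1: "misty spark through sky": 2+1+1+1 = 5 ✓
Line 2: "green buffalo remembers": 1+3+3 = 7 ✓
Line 3: "wooden castle pass to foot": 2+2+1+1+1 = 7 ✓

Yes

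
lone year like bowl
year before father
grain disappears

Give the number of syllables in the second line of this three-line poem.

5

The second line: "year before father": 1+2+2 = 5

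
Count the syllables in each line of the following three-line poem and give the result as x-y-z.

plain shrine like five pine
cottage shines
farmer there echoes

5-3-5

Line 1: plain (1), shrine (1), like (1), five (1), pine (1) → 5
Line 2: cottage (2), shines (1) → 3
Line 3: farmer (2), there (1), echoes (2) → 5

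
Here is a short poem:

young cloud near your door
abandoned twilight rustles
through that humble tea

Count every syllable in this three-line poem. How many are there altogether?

Line 1: "young cloud near your door": 1+1+1+1+1 = 5
Line 2: "abandoned twilight rustles": 3+2+2 = 7
Line 3: "through that humble tea": 1+1+2+1 = 5
Total: 5 + 7 + 5 = 17

17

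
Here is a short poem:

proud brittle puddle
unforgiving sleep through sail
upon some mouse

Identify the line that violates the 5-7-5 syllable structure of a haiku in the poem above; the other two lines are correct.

The third line

Line 1: proud (1), brittle (2), puddle (2) → 5 ✓
Line 2: unforgiving (4), sleep (1), through (1), sail (1) → 7 ✓
Line 3: upon (2), some (1), mouse (1) → 4 (expected 5)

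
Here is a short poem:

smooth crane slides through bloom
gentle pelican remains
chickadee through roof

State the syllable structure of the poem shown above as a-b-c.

5-7-5

Line 1: smooth (1), crane (1), slides (1), through (1), bloom (1) → 5
Line 2: gentle (2), pelican (3), remains (2) → 7
Line 3: chickadee (3), through (1), roof (1) → 5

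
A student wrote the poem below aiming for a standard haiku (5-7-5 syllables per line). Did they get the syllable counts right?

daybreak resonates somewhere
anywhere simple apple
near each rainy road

No

Line 1: daybreak (2), resonates (3), somewhere (2) → 7 (expected 5)
Line 2: anywhere (3), simple (2), apple (2) → 7 ✓
Line 3: near (1), each (1), rainy (2), road (1) → 5 ✓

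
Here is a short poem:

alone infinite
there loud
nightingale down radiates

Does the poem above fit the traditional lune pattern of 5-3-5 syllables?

Line 1: alone (2), infinite (3) → 5 ✓
Line 2: there (1), loud (1) → 2 (expected 3)
Line 3: nightingale (3), down (1), radiates (3) → 7 (expected 5)

No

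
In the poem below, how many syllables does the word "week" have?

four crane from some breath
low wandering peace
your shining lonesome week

1

"week" has 1 syllable.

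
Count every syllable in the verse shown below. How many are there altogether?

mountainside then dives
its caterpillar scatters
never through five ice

Line 1: "mountainside then dives": 3+1+1 = 5
Line 2: "its caterpillar scatters": 1+4+2 = 7
Line 3: "never through five ice": 2+1+1+1 = 5
Total: 5 + 7 + 5 = 17

17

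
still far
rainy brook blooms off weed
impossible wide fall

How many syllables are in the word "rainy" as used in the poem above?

"rainy" has 2 syllables.

2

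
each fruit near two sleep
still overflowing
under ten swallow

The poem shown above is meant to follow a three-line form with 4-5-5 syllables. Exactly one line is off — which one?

Line 1: each (1), fruit (1), near (1), two (1), sleep (1) → 5 (expected 4)
Line 2: still (1), overflowing (4) → 5 ✓
Line 3: under (2), ten (1), swallow (2) → 5 ✓

The first line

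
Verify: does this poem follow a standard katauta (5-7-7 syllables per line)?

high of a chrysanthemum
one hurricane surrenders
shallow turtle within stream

No

Line 1: high(1) + of(1) + a(1) + chrysanthemum(4) = 7 (expected 5)
Line 2: one(1) + hurricane(3) + surrenders(3) = 7 ✓
Line 3: shallow(2) + turtle(2) + within(2) + stream(1) = 7 ✓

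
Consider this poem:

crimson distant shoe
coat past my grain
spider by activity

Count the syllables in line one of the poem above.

Line one: "crimson distant shoe": 2+2+1 = 5

5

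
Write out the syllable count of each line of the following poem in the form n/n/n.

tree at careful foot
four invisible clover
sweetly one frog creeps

5/7/5

Line 1: tree (1), at (1), careful (2), foot (1) → 5
Line 2: four (1), invisible (4), clover (2) → 7
Line 3: sweetly (2), one (1), frog (1), creeps (1) → 5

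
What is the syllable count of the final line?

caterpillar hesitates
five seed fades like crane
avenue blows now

5

The final line: "avenue blows now": 3+1+1 = 5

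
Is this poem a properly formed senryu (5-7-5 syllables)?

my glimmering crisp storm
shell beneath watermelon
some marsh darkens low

No

Line 1: "my glimmering crisp storm": 1+3+1+1 = 6 (expected 5)
Line 2: "shell beneath watermelon": 1+2+4 = 7 ✓
Line 3: "some marsh darkens low": 1+1+2+1 = 5 ✓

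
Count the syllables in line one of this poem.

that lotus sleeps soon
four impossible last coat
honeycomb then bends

5

Line one: "that lotus sleeps soon": 1+2+1+1 = 5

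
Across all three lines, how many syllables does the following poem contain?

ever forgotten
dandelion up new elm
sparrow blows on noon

17

Line 1: ever (2), forgotten (3) → 5
Line 2: dandelion (4), up (1), new (1), elm (1) → 7
Line 3: sparrow (2), blows (1), on (1), noon (1) → 5
Total: 5 + 7 + 5 = 17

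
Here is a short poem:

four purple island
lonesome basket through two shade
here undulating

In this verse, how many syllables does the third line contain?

The third line: here (1), undulating (4) → 5

5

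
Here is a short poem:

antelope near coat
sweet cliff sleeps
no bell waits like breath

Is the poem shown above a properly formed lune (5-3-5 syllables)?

Line 1: antelope(3) + near(1) + coat(1) = 5 ✓
Line 2: sweet(1) + cliff(1) + sleeps(1) = 3 ✓
Line 3: no(1) + bell(1) + waits(1) + like(1) + breath(1) = 5 ✓

Yes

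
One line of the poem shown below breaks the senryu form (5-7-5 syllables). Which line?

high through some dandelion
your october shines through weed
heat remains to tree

Line 1: "high through some dandelion": 1+1+1+4 = 7 (expected 5)
Line 2: "your october shines through weed": 1+3+1+1+1 = 7 ✓
Line 3: "heat remains to tree": 1+2+1+1 = 5 ✓

Line 1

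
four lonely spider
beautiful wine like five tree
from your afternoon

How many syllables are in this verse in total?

Line 1: four(1) + lonely(2) + spider(2) = 5
Line 2: beautiful(3) + wine(1) + like(1) + five(1) + tree(1) = 7
Line 3: from(1) + your(1) + afternoon(3) = 5
Total: 5 + 7 + 5 = 17

17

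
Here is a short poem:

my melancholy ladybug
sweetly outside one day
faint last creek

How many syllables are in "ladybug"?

3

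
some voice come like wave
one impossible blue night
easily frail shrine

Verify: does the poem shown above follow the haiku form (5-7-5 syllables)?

Line 1: "some voice come like wave": 1+1+1+1+1 = 5 ✓
Line 2: "one impossible blue night": 1+4+1+1 = 7 ✓
Line 3: "easily frail shrine": 3+1+1 = 5 ✓

Yes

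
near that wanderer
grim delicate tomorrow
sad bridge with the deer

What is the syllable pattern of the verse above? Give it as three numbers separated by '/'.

5/7/5

Line 1: near(1) + that(1) + wanderer(3) = 5
Line 2: grim(1) + delicate(3) + tomorrow(3) = 7
Line 3: sad(1) + bridge(1) + with(1) + the(1) + deer(1) = 5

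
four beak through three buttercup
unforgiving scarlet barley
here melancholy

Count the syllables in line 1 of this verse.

7

Line 1: four (1), beak (1), through (1), three (1), buttercup (3) → 7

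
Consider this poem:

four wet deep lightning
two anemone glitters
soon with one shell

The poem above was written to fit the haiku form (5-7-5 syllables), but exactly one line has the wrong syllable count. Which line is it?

The third line

Line 1: four(1) + wet(1) + deep(1) + lightning(2) = 5 ✓
Line 2: two(1) + anemone(4) + glitters(2) = 7 ✓
Line 3: soon(1) + with(1) + one(1) + shell(1) = 4 (expected 5)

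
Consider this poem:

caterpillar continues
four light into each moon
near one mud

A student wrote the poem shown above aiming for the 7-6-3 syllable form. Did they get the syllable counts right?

Line 1: "caterpillar continues": 4+3 = 7 ✓
Line 2: "four light into each moon": 1+1+2+1+1 = 6 ✓
Line 3: "near one mud": 1+1+1 = 3 ✓

Yes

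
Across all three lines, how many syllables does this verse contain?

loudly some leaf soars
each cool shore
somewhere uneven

Line 1: "loudly some leaf soars": 2+1+1+1 = 5
Line 2: "each cool shore": 1+1+1 = 3
Line 3: "somewhere uneven": 2+3 = 5
Total: 5 + 3 + 5 = 13

13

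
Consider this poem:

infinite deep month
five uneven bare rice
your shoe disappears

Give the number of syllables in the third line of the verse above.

5

The third line: "your shoe disappears": 1+1+3 = 5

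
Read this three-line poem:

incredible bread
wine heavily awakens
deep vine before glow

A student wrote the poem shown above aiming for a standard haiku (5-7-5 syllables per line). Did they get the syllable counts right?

Yes

Line 1: incredible(4) + bread(1) = 5 ✓
Line 2: wine(1) + heavily(3) + awakens(3) = 7 ✓
Line 3: deep(1) + vine(1) + before(2) + glow(1) = 5 ✓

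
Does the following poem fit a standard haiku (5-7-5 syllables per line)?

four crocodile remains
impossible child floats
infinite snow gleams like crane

Line 1: four(1) + crocodile(3) + remains(2) = 6 (expected 5)
Line 2: impossible(4) + child(1) + floats(1) = 6 (expected 7)
Line 3: infinite(3) + snow(1) + gleams(1) + like(1) + crane(1) = 7 (expected 5)

No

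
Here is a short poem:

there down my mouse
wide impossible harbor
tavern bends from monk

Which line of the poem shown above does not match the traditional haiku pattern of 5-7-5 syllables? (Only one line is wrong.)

Line 1: "there down my mouse": 1+1+1+1 = 4 (expected 5)
Line 2: "wide impossible harbor": 1+4+2 = 7 ✓
Line 3: "tavern bends from monk": 2+1+1+1 = 5 ✓

The first line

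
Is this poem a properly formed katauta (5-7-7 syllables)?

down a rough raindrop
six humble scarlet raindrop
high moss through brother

Line 1: down(1) + a(1) + rough(1) + raindrop(2) = 5 ✓
Line 2: six(1) + humble(2) + scarlet(2) + raindrop(2) = 7 ✓
Line 3: high(1) + moss(1) + through(1) + brother(2) = 5 (expected 7)

No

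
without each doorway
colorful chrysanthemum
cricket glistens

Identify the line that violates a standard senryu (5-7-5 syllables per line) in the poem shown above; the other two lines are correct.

Line 3

Line 1: without(2) + each(1) + doorway(2) = 5 ✓
Line 2: colorful(3) + chrysanthemum(4) = 7 ✓
Line 3: cricket(2) + glistens(2) = 4 (expected 5)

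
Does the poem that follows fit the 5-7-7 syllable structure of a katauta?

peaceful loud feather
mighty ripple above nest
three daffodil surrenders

Yes

Line 1: "peaceful loud feather": 2+1+2 = 5 ✓
Line 2: "mighty ripple above nest": 2+2+2+1 = 7 ✓
Line 3: "three daffodil surrenders": 1+3+3 = 7 ✓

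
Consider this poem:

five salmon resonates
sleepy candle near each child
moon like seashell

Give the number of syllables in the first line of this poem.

The first line: "five salmon resonates": 1+2+3 = 6

6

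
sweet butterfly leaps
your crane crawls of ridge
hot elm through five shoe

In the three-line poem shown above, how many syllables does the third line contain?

The third line: hot (1), elm (1), through (1), five (1), shoe (1) → 5

5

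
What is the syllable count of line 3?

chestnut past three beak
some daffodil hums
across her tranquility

7

Line 3: across(2) + her(1) + tranquility(4) = 7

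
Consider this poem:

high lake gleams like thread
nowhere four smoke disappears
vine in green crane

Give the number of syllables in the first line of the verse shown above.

The first line: high(1) + lake(1) + gleams(1) + like(1) + thread(1) = 5

5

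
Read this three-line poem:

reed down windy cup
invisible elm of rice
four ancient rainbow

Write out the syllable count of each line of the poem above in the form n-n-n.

5-7-5

Line 1: reed (1), down (1), windy (2), cup (1) → 5
Line 2: invisible (4), elm (1), of (1), rice (1) → 7
Line 3: four (1), ancient (2), rainbow (2) → 5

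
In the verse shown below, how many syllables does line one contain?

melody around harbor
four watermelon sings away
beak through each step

7

Line one: melody (3), around (2), harbor (2) → 7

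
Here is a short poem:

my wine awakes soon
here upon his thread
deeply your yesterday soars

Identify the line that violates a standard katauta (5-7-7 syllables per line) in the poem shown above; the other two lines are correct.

Line 1: my (1), wine (1), awakes (2), soon (1) → 5 ✓
Line 2: here (1), upon (2), his (1), thread (1) → 5 (expected 7)
Line 3: deeply (2), your (1), yesterday (3), soars (1) → 7 ✓

Line 2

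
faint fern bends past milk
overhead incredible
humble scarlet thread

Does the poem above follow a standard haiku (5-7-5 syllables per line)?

Line 1: faint(1) + fern(1) + bends(1) + past(1) + milk(1) = 5 ✓
Line 2: overhead(3) + incredible(4) = 7 ✓
Line 3: humble(2) + scarlet(2) + thread(1) = 5 ✓

Yes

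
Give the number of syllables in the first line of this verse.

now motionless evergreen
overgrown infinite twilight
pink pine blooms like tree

7

The first line: now(1) + motionless(3) + evergreen(3) = 7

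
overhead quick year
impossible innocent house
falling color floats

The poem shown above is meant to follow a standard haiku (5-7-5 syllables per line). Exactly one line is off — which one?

Line 2

Line 1: "overhead quick year": 3+1+1 = 5 ✓
Line 2: "impossible innocent house": 4+3+1 = 8 (expected 7)
Line 3: "falling color floats": 2+2+1 = 5 ✓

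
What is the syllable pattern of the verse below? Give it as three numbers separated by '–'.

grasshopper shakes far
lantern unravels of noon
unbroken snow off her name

Line 1: "grasshopper shakes far": 3+1+1 = 5
Line 2: "lantern unravels of noon": 2+3+1+1 = 7
Line 3: "unbroken snow off her name": 3+1+1+1+1 = 7

5–7–7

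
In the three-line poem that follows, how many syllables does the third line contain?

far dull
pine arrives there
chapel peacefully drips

The third line: chapel (2), peacefully (3), drips (1) → 6

6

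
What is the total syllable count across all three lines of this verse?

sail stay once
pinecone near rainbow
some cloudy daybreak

Line 1: "sail stay once": 1+1+1 = 3
Line 2: "pinecone near rainbow": 2+1+2 = 5
Line 3: "some cloudy daybreak": 1+2+2 = 5
Total: 3 + 5 + 5 = 13

13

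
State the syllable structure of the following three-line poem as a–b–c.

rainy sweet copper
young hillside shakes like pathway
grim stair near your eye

Line 1: "rainy sweet copper": 2+1+2 = 5
Line 2: "young hillside shakes like pathway": 1+2+1+1+2 = 7
Line 3: "grim stair near your eye": 1+1+1+1+1 = 5

5–7–5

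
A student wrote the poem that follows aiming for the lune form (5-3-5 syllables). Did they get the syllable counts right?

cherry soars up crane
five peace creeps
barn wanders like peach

Yes

Line 1: cherry (2), soars (1), up (1), crane (1) → 5 ✓
Line 2: five (1), peace (1), creeps (1) → 3 ✓
Line 3: barn (1), wanders (2), like (1), peach (1) → 5 ✓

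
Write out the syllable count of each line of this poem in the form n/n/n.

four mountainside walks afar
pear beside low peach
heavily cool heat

Line 1: four(1) + mountainside(3) + walks(1) + afar(2) = 7
Line 2: pear(1) + beside(2) + low(1) + peach(1) = 5
Line 3: heavily(3) + cool(1) + heat(1) = 5

7/5/5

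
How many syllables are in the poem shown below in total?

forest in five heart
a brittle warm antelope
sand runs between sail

17

Line 1: forest(2) + in(1) + five(1) + heart(1) = 5
Line 2: a(1) + brittle(2) + warm(1) + antelope(3) = 7
Line 3: sand(1) + runs(1) + between(2) + sail(1) = 5
Total: 5 + 7 + 5 = 17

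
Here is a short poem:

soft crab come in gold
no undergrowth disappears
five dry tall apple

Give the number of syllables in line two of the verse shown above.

7

Line two: "no undergrowth disappears": 1+3+3 = 7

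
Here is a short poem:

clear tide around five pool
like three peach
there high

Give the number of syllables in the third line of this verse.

The third line: there(1) + high(1) = 2

2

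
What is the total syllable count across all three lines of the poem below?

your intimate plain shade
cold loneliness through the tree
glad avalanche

17

Line 1: your (1), intimate (3), plain (1), shade (1) → 6
Line 2: cold (1), loneliness (3), through (1), the (1), tree (1) → 7
Line 3: glad (1), avalanche (3) → 4
Total: 6 + 7 + 4 = 17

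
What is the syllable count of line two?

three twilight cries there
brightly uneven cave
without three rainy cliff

Line two: "brightly uneven cave": 2+3+1 = 6

6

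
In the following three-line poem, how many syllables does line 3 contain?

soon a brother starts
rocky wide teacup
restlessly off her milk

6

Line 3: restlessly (3), off (1), her (1), milk (1) → 6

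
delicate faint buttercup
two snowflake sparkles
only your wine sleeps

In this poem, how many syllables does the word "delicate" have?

3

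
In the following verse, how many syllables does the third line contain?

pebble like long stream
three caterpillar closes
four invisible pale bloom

The third line: four (1), invisible (4), pale (1), bloom (1) → 7

7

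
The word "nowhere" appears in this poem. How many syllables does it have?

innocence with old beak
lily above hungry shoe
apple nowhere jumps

"nowhere" has 2 syllables.

2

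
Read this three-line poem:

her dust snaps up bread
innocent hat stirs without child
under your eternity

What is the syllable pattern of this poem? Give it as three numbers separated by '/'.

Line 1: "her dust snaps up bread": 1+1+1+1+1 = 5
Line 2: "innocent hat stirs without child": 3+1+1+2+1 = 8
Line 3: "under your eternity": 2+1+4 = 7

5/8/7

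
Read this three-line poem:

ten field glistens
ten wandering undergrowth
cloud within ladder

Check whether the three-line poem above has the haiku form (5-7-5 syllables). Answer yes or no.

No

Line 1: ten(1) + field(1) + glistens(2) = 4 (expected 5)
Line 2: ten(1) + wandering(3) + undergrowth(3) = 7 ✓
Line 3: cloud(1) + within(2) + ladder(2) = 5 ✓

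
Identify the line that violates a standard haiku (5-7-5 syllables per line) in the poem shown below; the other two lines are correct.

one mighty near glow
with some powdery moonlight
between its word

Line 1: one (1), mighty (2), near (1), glow (1) → 5 ✓
Line 2: with (1), some (1), powdery (3), moonlight (2) → 7 ✓
Line 3: between (2), its (1), word (1) → 4 (expected 5)

Line 3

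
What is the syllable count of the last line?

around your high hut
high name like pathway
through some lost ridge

4

The last line: through(1) + some(1) + lost(1) + ridge(1) = 4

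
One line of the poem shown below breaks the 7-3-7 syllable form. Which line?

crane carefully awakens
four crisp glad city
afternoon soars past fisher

Line 1: "crane carefully awakens": 1+3+3 = 7 ✓
Line 2: "four crisp glad city": 1+1+1+2 = 5 (expected 3)
Line 3: "afternoon soars past fisher": 3+1+1+2 = 7 ✓

Line 2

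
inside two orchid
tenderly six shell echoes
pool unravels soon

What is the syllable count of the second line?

The second line: tenderly(3) + six(1) + shell(1) + echoes(2) = 7

7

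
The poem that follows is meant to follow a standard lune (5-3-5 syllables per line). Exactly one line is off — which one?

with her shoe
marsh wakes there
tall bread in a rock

The first line

Line 1: with (1), her (1), shoe (1) → 3 (expected 5)
Line 2: marsh (1), wakes (1), there (1) → 3 ✓
Line 3: tall (1), bread (1), in (1), a (1), rock (1) → 5 ✓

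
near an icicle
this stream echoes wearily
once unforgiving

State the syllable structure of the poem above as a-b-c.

Line 1: near (1), an (1), icicle (3) → 5
Line 2: this (1), stream (1), echoes (2), wearily (3) → 7
Line 3: once (1), unforgiving (4) → 5

5-7-5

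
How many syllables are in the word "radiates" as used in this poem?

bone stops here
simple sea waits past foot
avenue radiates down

3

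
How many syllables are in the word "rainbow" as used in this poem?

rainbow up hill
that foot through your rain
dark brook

"rainbow" has 2 syllables.

2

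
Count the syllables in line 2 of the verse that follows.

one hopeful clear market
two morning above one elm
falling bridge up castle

Line 2: two(1) + morning(2) + above(2) + one(1) + elm(1) = 7

7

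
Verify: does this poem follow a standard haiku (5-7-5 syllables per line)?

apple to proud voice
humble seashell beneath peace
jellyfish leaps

Line 1: apple(2) + to(1) + proud(1) + voice(1) = 5 ✓
Line 2: humble(2) + seashell(2) + beneath(2) + peace(1) = 7 ✓
Line 3: jellyfish(3) + leaps(1) = 4 (expected 5)

No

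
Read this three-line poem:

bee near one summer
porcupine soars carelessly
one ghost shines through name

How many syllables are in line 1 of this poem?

5

Line 1: "bee near one summer": 1+1+1+2 = 5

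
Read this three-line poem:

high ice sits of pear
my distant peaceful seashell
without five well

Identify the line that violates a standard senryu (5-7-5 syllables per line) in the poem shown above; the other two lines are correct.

Line 1: high(1) + ice(1) + sits(1) + of(1) + pear(1) = 5 ✓
Line 2: my(1) + distant(2) + peaceful(2) + seashell(2) = 7 ✓
Line 3: without(2) + five(1) + well(1) = 4 (expected 5)

Line 3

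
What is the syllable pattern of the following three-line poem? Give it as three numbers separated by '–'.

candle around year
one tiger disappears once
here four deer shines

5–7–4

Line 1: "candle around year": 2+2+1 = 5
Line 2: "one tiger disappears once": 1+2+3+1 = 7
Line 3: "here four deer shines": 1+1+1+1 = 4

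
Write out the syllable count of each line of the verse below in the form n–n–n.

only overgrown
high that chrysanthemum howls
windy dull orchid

Line 1: "only overgrown": 2+3 = 5
Line 2: "high that chrysanthemum howls": 1+1+4+1 = 7
Line 3: "windy dull orchid": 2+1+2 = 5

5–7–5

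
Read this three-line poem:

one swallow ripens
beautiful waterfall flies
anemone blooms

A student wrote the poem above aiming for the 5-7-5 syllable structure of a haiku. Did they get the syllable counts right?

Line 1: "one swallow ripens": 1+2+2 = 5 ✓
Line 2: "beautiful waterfall flies": 3+3+1 = 7 ✓
Line 3: "anemone blooms": 4+1 = 5 ✓

Yes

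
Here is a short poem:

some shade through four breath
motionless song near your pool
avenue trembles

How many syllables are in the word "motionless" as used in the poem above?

3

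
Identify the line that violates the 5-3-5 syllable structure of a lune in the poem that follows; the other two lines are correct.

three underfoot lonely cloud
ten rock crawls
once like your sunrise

The first line

Line 1: "three underfoot lonely cloud": 1+3+2+1 = 7 (expected 5)
Line 2: "ten rock crawls": 1+1+1 = 3 ✓
Line 3: "once like your sunrise": 1+1+1+2 = 5 ✓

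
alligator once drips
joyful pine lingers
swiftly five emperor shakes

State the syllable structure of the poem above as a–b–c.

Line 1: "alligator once drips": 4+1+1 = 6
Line 2: "joyful pine lingers": 2+1+2 = 5
Line 3: "swiftly five emperor shakes": 2+1+3+1 = 7

6–5–7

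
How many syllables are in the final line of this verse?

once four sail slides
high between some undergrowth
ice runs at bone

The final line: "ice runs at bone": 1+1+1+1 = 4

4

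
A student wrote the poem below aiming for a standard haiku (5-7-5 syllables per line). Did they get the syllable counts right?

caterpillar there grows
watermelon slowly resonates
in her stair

Line 1: "caterpillar there grows": 4+1+1 = 6 (expected 5)
Line 2: "watermelon slowly resonates": 4+2+3 = 9 (expected 7)
Line 3: "in her stair": 1+1+1 = 3 (expected 5)

No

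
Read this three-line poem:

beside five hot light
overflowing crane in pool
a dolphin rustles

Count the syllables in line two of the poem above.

7

Line two: "overflowing crane in pool": 4+1+1+1 = 7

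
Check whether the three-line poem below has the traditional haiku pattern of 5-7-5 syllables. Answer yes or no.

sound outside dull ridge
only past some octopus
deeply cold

Line 1: sound(1) + outside(2) + dull(1) + ridge(1) = 5 ✓
Line 2: only(2) + past(1) + some(1) + octopus(3) = 7 ✓
Line 3: deeply(2) + cold(1) = 3 (expected 5)

No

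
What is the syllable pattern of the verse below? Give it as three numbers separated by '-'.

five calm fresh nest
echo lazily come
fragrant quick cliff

Line 1: five(1) + calm(1) + fresh(1) + nest(1) = 4
Line 2: echo(2) + lazily(3) + come(1) = 6
Line 3: fragrant(2) + quick(1) + cliff(1) = 4

4-6-4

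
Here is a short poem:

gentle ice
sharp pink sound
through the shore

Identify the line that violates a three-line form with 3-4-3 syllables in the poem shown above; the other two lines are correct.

Line 2

Line 1: "gentle ice": 2+1 = 3 ✓
Line 2: "sharp pink sound": 1+1+1 = 3 (expected 4)
Line 3: "through the shore": 1+1+1 = 3 ✓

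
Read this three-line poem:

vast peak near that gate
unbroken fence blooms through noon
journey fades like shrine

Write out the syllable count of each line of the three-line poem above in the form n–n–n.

5–7–5

Line 1: vast (1), peak (1), near (1), that (1), gate (1) → 5
Line 2: unbroken (3), fence (1), blooms (1), through (1), noon (1) → 7
Line 3: journey (2), fades (1), like (1), shrine (1) → 5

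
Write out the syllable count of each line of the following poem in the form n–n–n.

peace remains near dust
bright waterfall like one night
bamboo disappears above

Line 1: "peace remains near dust": 1+2+1+1 = 5
Line 2: "bright waterfall like one night": 1+3+1+1+1 = 7
Line 3: "bamboo disappears above": 2+3+2 = 7

5–7–7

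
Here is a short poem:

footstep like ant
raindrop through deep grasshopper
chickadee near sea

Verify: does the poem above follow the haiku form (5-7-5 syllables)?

No

Line 1: "footstep like ant": 2+1+1 = 4 (expected 5)
Line 2: "raindrop through deep grasshopper": 2+1+1+3 = 7 ✓
Line 3: "chickadee near sea": 3+1+1 = 5 ✓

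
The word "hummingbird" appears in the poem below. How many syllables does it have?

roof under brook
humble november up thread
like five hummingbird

3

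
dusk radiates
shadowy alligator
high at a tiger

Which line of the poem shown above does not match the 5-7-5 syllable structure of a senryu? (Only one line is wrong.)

The first line

Line 1: dusk(1) + radiates(3) = 4 (expected 5)
Line 2: shadowy(3) + alligator(4) = 7 ✓
Line 3: high(1) + at(1) + a(1) + tiger(2) = 5 ✓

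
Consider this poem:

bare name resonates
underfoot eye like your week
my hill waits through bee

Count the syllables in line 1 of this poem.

5

Line 1: bare(1) + name(1) + resonates(3) = 5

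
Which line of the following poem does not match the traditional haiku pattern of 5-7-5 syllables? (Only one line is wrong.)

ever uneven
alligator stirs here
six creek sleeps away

Line 1: ever (2), uneven (3) → 5 ✓
Line 2: alligator (4), stirs (1), here (1) → 6 (expected 7)
Line 3: six (1), creek (1), sleeps (1), away (2) → 5 ✓

The second line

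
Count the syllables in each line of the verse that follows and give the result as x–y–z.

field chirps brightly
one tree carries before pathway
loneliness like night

4–8–5

Line 1: "field chirps brightly": 1+1+2 = 4
Line 2: "one tree carries before pathway": 1+1+2+2+2 = 8
Line 3: "loneliness like night": 3+1+1 = 5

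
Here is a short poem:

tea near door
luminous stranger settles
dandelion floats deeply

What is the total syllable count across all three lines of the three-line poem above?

17

Line 1: "tea near door": 1+1+1 = 3
Line 2: "luminous stranger settles": 3+2+2 = 7
Line 3: "dandelion floats deeply": 4+1+2 = 7
Total: 3 + 7 + 7 = 17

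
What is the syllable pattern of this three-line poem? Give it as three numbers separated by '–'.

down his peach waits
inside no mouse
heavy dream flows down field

4–4–6

Line 1: down (1), his (1), peach (1), waits (1) → 4
Line 2: inside (2), no (1), mouse (1) → 4
Line 3: heavy (2), dream (1), flows (1), down (1), field (1) → 6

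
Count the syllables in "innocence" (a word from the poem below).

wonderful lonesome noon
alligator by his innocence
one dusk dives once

3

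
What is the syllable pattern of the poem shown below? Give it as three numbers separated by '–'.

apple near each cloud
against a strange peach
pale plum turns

5–5–3

Line 1: apple (2), near (1), each (1), cloud (1) → 5
Line 2: against (2), a (1), strange (1), peach (1) → 5
Line 3: pale (1), plum (1), turns (1) → 3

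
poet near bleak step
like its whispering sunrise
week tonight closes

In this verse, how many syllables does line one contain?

5

Line one: poet(2) + near(1) + bleak(1) + step(1) = 5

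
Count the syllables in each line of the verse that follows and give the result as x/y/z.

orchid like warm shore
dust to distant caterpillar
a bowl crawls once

Line 1: orchid (2), like (1), warm (1), shore (1) → 5
Line 2: dust (1), to (1), distant (2), caterpillar (4) → 8
Line 3: a (1), bowl (1), crawls (1), once (1) → 4

5/8/4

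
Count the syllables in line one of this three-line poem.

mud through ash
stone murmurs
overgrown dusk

3

Line one: mud(1) + through(1) + ash(1) = 3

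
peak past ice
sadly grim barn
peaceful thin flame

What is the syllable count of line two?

4

Line two: sadly(2) + grim(1) + barn(1) = 4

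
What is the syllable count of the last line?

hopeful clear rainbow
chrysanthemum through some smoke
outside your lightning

The last line: outside(2) + your(1) + lightning(2) = 5

5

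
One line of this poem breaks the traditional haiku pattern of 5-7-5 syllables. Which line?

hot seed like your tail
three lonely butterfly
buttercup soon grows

Line 1: hot(1) + seed(1) + like(1) + your(1) + tail(1) = 5 ✓
Line 2: three(1) + lonely(2) + butterfly(3) = 6 (expected 7)
Line 3: buttercup(3) + soon(1) + grows(1) = 5 ✓

Line 2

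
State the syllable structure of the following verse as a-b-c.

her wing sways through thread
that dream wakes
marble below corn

Line 1: her (1), wing (1), sways (1), through (1), thread (1) → 5
Line 2: that (1), dream (1), wakes (1) → 3
Line 3: marble (2), below (2), corn (1) → 5

5-3-5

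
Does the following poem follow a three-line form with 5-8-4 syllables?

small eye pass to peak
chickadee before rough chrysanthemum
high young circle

Line 1: small(1) + eye(1) + pass(1) + to(1) + peak(1) = 5 ✓
Line 2: chickadee(3) + before(2) + rough(1) + chrysanthemum(4) = 10 (expected 8)
Line 3: high(1) + young(1) + circle(2) = 4 ✓

No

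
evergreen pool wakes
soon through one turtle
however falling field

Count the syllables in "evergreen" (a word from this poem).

3

"evergreen" has 3 syllables.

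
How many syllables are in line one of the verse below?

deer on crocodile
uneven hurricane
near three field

5

Line one: deer(1) + on(1) + crocodile(3) = 5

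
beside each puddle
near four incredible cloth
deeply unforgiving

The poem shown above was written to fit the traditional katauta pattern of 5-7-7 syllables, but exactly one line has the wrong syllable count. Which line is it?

Line 3

Line 1: "beside each puddle": 2+1+2 = 5 ✓
Line 2: "near four incredible cloth": 1+1+4+1 = 7 ✓
Line 3: "deeply unforgiving": 2+4 = 6 (expected 7)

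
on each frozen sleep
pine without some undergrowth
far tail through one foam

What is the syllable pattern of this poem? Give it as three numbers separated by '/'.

5/7/5

Line 1: on (1), each (1), frozen (2), sleep (1) → 5
Line 2: pine (1), without (2), some (1), undergrowth (3) → 7
Line 3: far (1), tail (1), through (1), one (1), foam (1) → 5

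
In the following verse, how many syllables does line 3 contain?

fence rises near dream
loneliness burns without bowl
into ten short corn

Line 3: into (2), ten (1), short (1), corn (1) → 5

5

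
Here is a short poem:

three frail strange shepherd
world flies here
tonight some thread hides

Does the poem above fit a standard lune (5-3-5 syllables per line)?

Yes

Line 1: three(1) + frail(1) + strange(1) + shepherd(2) = 5 ✓
Line 2: world(1) + flies(1) + here(1) = 3 ✓
Line 3: tonight(2) + some(1) + thread(1) + hides(1) = 5 ✓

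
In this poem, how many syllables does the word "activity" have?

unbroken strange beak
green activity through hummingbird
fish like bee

4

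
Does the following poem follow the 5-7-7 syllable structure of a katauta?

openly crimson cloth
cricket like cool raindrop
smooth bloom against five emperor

Line 1: openly (3), crimson (2), cloth (1) → 6 (expected 5)
Line 2: cricket (2), like (1), cool (1), raindrop (2) → 6 (expected 7)
Line 3: smooth (1), bloom (1), against (2), five (1), emperor (3) → 8 (expected 7)

No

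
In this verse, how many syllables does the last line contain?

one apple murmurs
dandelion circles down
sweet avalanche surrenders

7

The last line: sweet(1) + avalanche(3) + surrenders(3) = 7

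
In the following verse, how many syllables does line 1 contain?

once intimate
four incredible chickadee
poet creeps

Line 1: once(1) + intimate(3) = 4

4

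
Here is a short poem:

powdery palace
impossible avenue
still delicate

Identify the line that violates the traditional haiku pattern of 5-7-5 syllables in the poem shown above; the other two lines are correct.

Line 1: "powdery palace": 3+2 = 5 ✓
Line 2: "impossible avenue": 4+3 = 7 ✓
Line 3: "still delicate": 1+3 = 4 (expected 5)

Line 3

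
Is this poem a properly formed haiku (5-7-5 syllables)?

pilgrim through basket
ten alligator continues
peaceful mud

Line 1: "pilgrim through basket": 2+1+2 = 5 ✓
Line 2: "ten alligator continues": 1+4+3 = 8 (expected 7)
Line 3: "peaceful mud": 2+1 = 3 (expected 5)

No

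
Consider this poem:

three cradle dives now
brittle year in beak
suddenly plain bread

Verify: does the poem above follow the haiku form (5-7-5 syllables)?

No

Line 1: three(1) + cradle(2) + dives(1) + now(1) = 5 ✓
Line 2: brittle(2) + year(1) + in(1) + beak(1) = 5 (expected 7)
Line 3: suddenly(3) + plain(1) + bread(1) = 5 ✓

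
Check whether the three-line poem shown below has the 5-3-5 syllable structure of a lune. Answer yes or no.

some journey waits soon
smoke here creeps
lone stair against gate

Yes

Line 1: "some journey waits soon": 1+2+1+1 = 5 ✓
Line 2: "smoke here creeps": 1+1+1 = 3 ✓
Line 3: "lone stair against gate": 1+1+2+1 = 5 ✓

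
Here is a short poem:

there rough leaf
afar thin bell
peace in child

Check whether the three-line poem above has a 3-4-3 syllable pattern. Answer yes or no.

Line 1: there(1) + rough(1) + leaf(1) = 3 ✓
Line 2: afar(2) + thin(1) + bell(1) = 4 ✓
Line 3: peace(1) + in(1) + child(1) = 3 ✓

Yes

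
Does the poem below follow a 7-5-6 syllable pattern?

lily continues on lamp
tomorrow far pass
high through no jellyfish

Yes

Line 1: "lily continues on lamp": 2+3+1+1 = 7 ✓
Line 2: "tomorrow far pass": 3+1+1 = 5 ✓
Line 3: "high through no jellyfish": 1+1+1+3 = 6 ✓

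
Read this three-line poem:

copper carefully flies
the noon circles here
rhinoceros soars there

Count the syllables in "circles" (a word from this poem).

"circles" has 2 syllables.

2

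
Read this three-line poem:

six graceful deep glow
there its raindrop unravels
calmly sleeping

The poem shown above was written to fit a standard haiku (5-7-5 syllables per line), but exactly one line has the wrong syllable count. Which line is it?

The third line

Line 1: "six graceful deep glow": 1+2+1+1 = 5 ✓
Line 2: "there its raindrop unravels": 1+1+2+3 = 7 ✓
Line 3: "calmly sleeping": 2+2 = 4 (expected 5)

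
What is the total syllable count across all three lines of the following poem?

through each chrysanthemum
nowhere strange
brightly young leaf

Line 1: "through each chrysanthemum": 1+1+4 = 6
Line 2: "nowhere strange": 2+1 = 3
Line 3: "brightly young leaf": 2+1+1 = 4
Total: 6 + 3 + 4 = 13

13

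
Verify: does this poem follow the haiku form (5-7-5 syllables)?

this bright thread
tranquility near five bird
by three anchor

No

Line 1: this(1) + bright(1) + thread(1) = 3 (expected 5)
Line 2: tranquility(4) + near(1) + five(1) + bird(1) = 7 ✓
Line 3: by(1) + three(1) + anchor(2) = 4 (expected 5)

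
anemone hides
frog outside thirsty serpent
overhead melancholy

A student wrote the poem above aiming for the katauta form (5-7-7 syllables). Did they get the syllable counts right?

Yes

Line 1: "anemone hides": 4+1 = 5 ✓
Line 2: "frog outside thirsty serpent": 1+2+2+2 = 7 ✓
Line 3: "overhead melancholy": 3+4 = 7 ✓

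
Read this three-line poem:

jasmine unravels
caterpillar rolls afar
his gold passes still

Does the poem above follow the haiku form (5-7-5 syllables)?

Yes

Line 1: jasmine(2) + unravels(3) = 5 ✓
Line 2: caterpillar(4) + rolls(1) + afar(2) = 7 ✓
Line 3: his(1) + gold(1) + passes(2) + still(1) = 5 ✓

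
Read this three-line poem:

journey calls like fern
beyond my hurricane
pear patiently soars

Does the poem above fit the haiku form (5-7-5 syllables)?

No

Line 1: journey (2), calls (1), like (1), fern (1) → 5 ✓
Line 2: beyond (2), my (1), hurricane (3) → 6 (expected 7)
Line 3: pear (1), patiently (3), soars (1) → 5 ✓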